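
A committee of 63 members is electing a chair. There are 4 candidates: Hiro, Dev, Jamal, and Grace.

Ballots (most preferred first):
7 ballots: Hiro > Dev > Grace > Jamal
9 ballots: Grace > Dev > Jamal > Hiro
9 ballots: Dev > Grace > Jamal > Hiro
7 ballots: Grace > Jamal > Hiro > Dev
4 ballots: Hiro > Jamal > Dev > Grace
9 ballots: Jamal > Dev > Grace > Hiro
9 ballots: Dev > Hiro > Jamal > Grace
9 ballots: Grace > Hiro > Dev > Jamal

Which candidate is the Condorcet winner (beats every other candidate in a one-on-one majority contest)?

Dev vs Hiro: 36–27
Dev vs Jamal: 43–20
Dev vs Grace: 38–25
Dev beats every other candidate.

Dev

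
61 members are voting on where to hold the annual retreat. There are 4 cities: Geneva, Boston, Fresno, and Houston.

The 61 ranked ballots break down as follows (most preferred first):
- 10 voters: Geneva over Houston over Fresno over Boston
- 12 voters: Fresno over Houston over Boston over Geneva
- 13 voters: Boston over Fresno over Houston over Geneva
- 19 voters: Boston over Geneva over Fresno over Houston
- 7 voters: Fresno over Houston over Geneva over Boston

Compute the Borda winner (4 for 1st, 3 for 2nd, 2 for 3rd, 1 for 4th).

Fresno

Geneva: 10×4 + 12×1 + 13×1 + 19×3 + 7×2 = 136
Boston: 10×1 + 12×2 + 13×4 + 19×4 + 7×1 = 169
Fresno: 10×2 + 12×4 + 13×3 + 19×2 + 7×4 = 173
Houston: 10×3 + 12×3 + 13×2 + 19×1 + 7×3 = 132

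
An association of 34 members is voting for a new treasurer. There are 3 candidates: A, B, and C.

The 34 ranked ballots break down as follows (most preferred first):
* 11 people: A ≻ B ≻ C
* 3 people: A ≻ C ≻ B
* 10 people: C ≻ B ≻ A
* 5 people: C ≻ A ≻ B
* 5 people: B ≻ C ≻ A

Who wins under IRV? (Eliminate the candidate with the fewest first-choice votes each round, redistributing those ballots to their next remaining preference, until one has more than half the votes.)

Round 1: A 14, B 5, C 15. B eliminated.
Round 2: A 14, C 20. C has a majority (≥18).

C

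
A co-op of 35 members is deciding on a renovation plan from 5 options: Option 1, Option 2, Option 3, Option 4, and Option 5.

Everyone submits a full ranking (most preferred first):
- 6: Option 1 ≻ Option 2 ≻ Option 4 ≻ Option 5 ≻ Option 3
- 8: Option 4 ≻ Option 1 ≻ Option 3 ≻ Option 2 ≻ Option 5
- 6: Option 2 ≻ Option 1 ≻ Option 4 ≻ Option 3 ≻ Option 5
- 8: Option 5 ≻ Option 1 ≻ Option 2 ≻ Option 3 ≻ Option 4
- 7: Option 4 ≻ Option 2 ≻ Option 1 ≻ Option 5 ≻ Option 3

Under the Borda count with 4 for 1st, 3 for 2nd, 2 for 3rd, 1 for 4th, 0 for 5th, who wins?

Option 1: 6×4 + 8×3 + 6×3 + 8×3 + 7×2 = 104
Option 2: 6×3 + 8×1 + 6×4 + 8×2 + 7×3 = 87
Option 3: 6×0 + 8×2 + 6×1 + 8×1 + 7×0 = 30
Option 4: 6×2 + 8×4 + 6×2 + 8×0 + 7×4 = 84
Option 5: 6×1 + 8×0 + 6×0 + 8×4 + 7×1 = 45

Option 1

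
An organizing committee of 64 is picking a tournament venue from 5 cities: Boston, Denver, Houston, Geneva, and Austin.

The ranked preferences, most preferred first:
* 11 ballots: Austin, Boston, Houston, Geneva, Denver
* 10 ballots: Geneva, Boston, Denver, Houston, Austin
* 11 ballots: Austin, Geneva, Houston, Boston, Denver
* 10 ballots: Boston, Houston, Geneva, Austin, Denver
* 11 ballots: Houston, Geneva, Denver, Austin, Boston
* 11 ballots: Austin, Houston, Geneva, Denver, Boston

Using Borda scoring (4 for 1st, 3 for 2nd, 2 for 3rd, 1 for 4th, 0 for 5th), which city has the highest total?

Houston

Boston: 11×3 + 10×3 + 11×1 + 10×4 + 11×0 + 11×0 = 114
Denver: 11×0 + 10×2 + 11×0 + 10×0 + 11×2 + 11×1 = 53
Houston: 11×2 + 10×1 + 11×2 + 10×3 + 11×4 + 11×3 = 161
Geneva: 11×1 + 10×4 + 11×3 + 10×2 + 11×3 + 11×2 = 159
Austin: 11×4 + 10×0 + 11×4 + 10×1 + 11×1 + 11×4 = 153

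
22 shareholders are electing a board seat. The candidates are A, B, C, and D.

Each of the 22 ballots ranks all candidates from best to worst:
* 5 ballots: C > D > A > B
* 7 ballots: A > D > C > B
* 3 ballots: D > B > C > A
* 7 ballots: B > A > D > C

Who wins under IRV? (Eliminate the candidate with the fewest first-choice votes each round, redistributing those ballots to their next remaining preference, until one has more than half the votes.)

Round 1: A 7, B 7, C 5, D 3. D eliminated.
Round 2: A 7, B 10, C 5. C eliminated.
Round 3: A 12, B 10. A has a majority (≥12).

A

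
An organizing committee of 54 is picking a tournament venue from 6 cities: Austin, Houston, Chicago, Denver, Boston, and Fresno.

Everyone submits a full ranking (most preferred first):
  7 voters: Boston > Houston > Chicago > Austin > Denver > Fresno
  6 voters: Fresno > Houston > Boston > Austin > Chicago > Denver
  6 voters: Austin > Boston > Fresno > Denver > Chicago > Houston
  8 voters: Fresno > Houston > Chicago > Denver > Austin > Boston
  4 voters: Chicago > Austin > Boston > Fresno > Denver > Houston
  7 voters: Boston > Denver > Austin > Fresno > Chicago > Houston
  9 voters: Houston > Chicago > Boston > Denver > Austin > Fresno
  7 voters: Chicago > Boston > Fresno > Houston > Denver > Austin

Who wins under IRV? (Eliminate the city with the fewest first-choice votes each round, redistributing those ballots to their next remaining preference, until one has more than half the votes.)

Round 1: Austin 6, Houston 9, Chicago 11, Denver 0, Boston 14, Fresno 14. Denver eliminated.
Round 2: Austin 6, Houston 9, Chicago 11, Boston 14, Fresno 14. Austin eliminated.
Round 3: Houston 9, Chicago 11, Boston 20, Fresno 14. Houston eliminated.
Round 4: Chicago 20, Boston 20, Fresno 14. Fresno eliminated.
Round 5: Chicago 28, Boston 26. Chicago has a majority (≥28).

Chicago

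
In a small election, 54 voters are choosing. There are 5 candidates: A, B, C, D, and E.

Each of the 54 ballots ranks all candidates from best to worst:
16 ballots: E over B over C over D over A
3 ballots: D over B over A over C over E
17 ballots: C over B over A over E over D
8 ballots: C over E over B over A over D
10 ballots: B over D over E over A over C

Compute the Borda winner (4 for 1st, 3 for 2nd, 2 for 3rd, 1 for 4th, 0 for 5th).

B

A: 16×0 + 3×2 + 17×2 + 8×1 + 10×1 = 58
B: 16×3 + 3×3 + 17×3 + 8×2 + 10×4 = 164
C: 16×2 + 3×1 + 17×4 + 8×4 + 10×0 = 135
D: 16×1 + 3×4 + 17×0 + 8×0 + 10×3 = 58
E: 16×4 + 3×0 + 17×1 + 8×3 + 10×2 = 125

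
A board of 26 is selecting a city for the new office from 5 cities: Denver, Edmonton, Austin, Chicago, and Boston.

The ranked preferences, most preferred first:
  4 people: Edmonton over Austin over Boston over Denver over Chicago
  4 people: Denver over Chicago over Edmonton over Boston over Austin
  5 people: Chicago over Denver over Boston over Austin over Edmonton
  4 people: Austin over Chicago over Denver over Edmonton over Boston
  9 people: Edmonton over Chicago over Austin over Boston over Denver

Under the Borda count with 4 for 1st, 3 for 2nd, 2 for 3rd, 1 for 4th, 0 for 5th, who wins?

Chicago

Denver: 4×1 + 4×4 + 5×3 + 4×2 + 9×0 = 43
Edmonton: 4×4 + 4×2 + 5×0 + 4×1 + 9×4 = 64
Austin: 4×3 + 4×0 + 5×1 + 4×4 + 9×2 = 51
Chicago: 4×0 + 4×3 + 5×4 + 4×3 + 9×3 = 71
Boston: 4×2 + 4×1 + 5×2 + 4×0 + 9×1 = 31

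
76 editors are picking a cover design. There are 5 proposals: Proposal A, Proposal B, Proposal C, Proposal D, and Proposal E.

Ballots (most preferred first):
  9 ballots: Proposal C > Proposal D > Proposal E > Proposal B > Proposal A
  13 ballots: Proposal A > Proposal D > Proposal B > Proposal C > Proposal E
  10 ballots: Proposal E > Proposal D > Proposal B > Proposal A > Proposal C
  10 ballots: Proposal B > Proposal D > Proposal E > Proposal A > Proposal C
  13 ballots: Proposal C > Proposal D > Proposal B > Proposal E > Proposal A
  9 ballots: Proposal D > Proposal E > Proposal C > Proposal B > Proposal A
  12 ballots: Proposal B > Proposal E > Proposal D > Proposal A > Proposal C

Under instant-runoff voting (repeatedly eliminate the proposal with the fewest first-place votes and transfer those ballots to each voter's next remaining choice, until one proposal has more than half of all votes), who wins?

Proposal B

Round 1: Proposal A 13, Proposal B 22, Proposal C 22, Proposal D 9, Proposal E 10. Proposal D eliminated.
Round 2: Proposal A 13, Proposal B 22, Proposal C 22, Proposal E 19. Proposal A eliminated.
Round 3: Proposal B 35, Proposal C 22, Proposal E 19. Proposal E eliminated.
Round 4: Proposal B 45, Proposal C 31. Proposal B has a majority (≥39).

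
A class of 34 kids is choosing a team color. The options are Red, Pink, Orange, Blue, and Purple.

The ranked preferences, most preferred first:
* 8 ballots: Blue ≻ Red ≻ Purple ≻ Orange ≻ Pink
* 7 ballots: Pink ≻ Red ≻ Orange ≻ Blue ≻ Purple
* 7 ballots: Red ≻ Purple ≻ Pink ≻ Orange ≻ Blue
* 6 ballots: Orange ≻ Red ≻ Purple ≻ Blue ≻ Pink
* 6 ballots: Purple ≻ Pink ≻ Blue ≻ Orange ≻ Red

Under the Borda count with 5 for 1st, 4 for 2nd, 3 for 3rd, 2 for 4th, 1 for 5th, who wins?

Red: 8×4 + 7×4 + 7×5 + 6×4 + 6×1 = 125
Pink: 8×1 + 7×5 + 7×3 + 6×1 + 6×4 = 94
Orange: 8×2 + 7×3 + 7×2 + 6×5 + 6×2 = 93
Blue: 8×5 + 7×2 + 7×1 + 6×2 + 6×3 = 91
Purple: 8×3 + 7×1 + 7×4 + 6×3 + 6×5 = 107

Red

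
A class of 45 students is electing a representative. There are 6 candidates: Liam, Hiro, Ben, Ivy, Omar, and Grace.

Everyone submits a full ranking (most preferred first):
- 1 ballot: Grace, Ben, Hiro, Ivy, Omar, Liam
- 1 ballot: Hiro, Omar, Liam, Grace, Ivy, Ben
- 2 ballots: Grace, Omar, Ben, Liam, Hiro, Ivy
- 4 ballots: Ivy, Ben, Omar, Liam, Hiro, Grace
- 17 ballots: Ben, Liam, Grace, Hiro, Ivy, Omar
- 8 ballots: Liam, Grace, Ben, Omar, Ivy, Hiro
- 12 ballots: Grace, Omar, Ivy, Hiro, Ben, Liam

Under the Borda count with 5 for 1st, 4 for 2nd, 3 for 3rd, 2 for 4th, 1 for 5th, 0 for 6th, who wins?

Grace

Liam: 1×0 + 1×3 + 2×2 + 4×2 + 17×4 + 8×5 + 12×0 = 123
Hiro: 1×3 + 1×5 + 2×1 + 4×1 + 17×2 + 8×0 + 12×2 = 72
Ben: 1×4 + 1×0 + 2×3 + 4×4 + 17×5 + 8×3 + 12×1 = 147
Ivy: 1×2 + 1×1 + 2×0 + 4×5 + 17×1 + 8×1 + 12×3 = 84
Omar: 1×1 + 1×4 + 2×4 + 4×3 + 17×0 + 8×2 + 12×4 = 89
Grace: 1×5 + 1×2 + 2×5 + 4×0 + 17×3 + 8×4 + 12×5 = 160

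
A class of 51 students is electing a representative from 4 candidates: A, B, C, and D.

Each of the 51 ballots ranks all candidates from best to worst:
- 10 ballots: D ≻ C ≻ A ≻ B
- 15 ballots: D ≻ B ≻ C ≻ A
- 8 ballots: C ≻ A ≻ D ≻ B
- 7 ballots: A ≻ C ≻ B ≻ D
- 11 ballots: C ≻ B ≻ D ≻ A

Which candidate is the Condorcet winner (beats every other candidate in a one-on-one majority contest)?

C

C vs A: 44–7
C vs B: 36–15
C vs D: 26–25
C beats every other candidate.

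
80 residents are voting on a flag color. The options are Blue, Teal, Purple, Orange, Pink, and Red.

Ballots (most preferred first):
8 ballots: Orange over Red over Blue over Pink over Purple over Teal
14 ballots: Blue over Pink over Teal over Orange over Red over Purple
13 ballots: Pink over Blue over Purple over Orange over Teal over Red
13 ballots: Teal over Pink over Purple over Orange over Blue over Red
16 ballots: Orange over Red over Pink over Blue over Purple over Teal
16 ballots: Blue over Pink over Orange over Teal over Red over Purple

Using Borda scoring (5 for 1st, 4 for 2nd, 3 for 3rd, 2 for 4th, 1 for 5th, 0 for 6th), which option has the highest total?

Pink

Blue: 8×3 + 14×5 + 13×4 + 13×1 + 16×2 + 16×5 = 271
Teal: 8×0 + 14×3 + 13×1 + 13×5 + 16×0 + 16×2 = 152
Purple: 8×1 + 14×0 + 13×3 + 13×3 + 16×1 + 16×0 = 102
Orange: 8×5 + 14×2 + 13×2 + 13×2 + 16×5 + 16×3 = 248
Pink: 8×2 + 14×4 + 13×5 + 13×4 + 16×3 + 16×4 = 301
Red: 8×4 + 14×1 + 13×0 + 13×0 + 16×4 + 16×1 = 126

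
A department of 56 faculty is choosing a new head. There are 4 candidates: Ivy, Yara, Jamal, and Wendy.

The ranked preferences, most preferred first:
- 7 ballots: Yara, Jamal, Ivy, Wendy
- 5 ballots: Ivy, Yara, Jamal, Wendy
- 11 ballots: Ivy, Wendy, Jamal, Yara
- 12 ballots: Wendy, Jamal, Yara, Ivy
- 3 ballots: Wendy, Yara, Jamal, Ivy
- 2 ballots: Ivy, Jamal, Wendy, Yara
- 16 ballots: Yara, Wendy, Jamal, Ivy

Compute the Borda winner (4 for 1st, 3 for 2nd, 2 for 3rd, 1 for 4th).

Wendy

Ivy: 7×2 + 5×4 + 11×4 + 12×1 + 3×1 + 2×4 + 16×1 = 117
Yara: 7×4 + 5×3 + 11×1 + 12×2 + 3×3 + 2×1 + 16×4 = 153
Jamal: 7×3 + 5×2 + 11×2 + 12×3 + 3×2 + 2×3 + 16×2 = 133
Wendy: 7×1 + 5×1 + 11×3 + 12×4 + 3×4 + 2×2 + 16×3 = 157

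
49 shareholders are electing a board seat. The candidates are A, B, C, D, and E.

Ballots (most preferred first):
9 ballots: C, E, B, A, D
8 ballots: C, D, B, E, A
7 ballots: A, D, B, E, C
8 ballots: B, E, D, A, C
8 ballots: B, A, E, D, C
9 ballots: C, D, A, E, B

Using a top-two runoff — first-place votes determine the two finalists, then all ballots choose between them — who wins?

C

Round 1 first-place votes: A 7, B 16, C 26, D 0, E 0. C and B advance.
Runoff: C is ranked above B on 26 ballots, B above C on 23.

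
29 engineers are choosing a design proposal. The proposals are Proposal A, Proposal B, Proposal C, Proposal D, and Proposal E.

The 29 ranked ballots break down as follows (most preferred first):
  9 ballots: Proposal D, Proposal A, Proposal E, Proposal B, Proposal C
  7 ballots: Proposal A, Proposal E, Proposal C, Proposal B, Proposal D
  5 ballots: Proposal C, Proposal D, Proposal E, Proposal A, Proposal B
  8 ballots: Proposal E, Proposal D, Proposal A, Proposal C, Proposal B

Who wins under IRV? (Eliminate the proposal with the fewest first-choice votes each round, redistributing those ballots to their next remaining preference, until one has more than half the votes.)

Proposal E

Round 1: Proposal A 7, Proposal B 0, Proposal C 5, Proposal D 9, Proposal E 8. Proposal B eliminated.
Round 2: Proposal A 7, Proposal C 5, Proposal D 9, Proposal E 8. Proposal C eliminated.
Round 3: Proposal A 7, Proposal D 14, Proposal E 8. Proposal A eliminated.
Round 4: Proposal D 14, Proposal E 15. Proposal E has a majority (≥15).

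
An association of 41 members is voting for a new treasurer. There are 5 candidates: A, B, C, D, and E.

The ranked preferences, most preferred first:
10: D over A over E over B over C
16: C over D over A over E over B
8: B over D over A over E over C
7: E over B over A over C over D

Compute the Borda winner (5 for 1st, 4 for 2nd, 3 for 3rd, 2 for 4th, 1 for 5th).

D

A: 10×4 + 16×3 + 8×3 + 7×3 = 133
B: 10×2 + 16×1 + 8×5 + 7×4 = 104
C: 10×1 + 16×5 + 8×1 + 7×2 = 112
D: 10×5 + 16×4 + 8×4 + 7×1 = 153
E: 10×3 + 16×2 + 8×2 + 7×5 = 113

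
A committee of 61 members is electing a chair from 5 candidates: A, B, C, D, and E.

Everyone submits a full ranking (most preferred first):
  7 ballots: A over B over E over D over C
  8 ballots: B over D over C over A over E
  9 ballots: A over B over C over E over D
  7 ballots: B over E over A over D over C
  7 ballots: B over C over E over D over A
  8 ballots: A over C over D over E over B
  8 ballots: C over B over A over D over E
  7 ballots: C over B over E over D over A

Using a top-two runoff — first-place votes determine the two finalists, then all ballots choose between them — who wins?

Round 1 first-place votes: A 24, B 22, C 15, D 0, E 0. A and B advance.
Runoff: A is ranked above B on 24 ballots, B above A on 37.

B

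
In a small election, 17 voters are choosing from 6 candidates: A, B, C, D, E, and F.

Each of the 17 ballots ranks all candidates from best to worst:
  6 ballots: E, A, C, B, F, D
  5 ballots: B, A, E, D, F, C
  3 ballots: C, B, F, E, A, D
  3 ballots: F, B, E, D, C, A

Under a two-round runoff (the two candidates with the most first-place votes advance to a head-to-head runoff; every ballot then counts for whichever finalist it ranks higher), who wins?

B

Round 1 first-place votes: A 0, B 5, C 3, D 0, E 6, F 3. E and B advance.
Runoff: E is ranked above B on 6 ballots, B above E on 11.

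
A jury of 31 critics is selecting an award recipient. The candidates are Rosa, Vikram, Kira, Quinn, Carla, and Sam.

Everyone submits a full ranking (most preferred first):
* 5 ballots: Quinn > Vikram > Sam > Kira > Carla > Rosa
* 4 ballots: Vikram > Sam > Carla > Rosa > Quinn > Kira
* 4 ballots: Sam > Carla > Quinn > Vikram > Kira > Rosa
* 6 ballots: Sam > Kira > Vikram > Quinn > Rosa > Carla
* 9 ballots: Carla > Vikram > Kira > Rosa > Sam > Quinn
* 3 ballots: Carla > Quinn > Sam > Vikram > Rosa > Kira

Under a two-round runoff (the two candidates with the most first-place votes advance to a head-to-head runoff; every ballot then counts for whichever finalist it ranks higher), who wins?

Sam

Round 1 first-place votes: Rosa 0, Vikram 4, Kira 0, Quinn 5, Carla 12, Sam 10. Carla and Sam advance.
Runoff: Carla is ranked above Sam on 12 ballots, Sam above Carla on 19.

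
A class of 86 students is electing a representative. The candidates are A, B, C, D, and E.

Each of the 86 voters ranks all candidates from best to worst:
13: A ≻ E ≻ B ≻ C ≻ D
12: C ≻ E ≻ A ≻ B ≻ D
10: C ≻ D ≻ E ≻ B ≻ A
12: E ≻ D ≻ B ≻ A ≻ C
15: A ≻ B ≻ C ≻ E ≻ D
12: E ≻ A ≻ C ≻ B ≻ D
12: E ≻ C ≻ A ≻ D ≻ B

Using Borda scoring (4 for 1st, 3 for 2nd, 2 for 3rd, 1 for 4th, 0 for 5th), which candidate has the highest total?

A: 13×4 + 12×2 + 10×0 + 12×1 + 15×4 + 12×3 + 12×2 = 208
B: 13×2 + 12×1 + 10×1 + 12×2 + 15×3 + 12×1 + 12×0 = 129
C: 13×1 + 12×4 + 10×4 + 12×0 + 15×2 + 12×2 + 12×3 = 191
D: 13×0 + 12×0 + 10×3 + 12×3 + 15×0 + 12×0 + 12×1 = 78
E: 13×3 + 12×3 + 10×2 + 12×4 + 15×1 + 12×4 + 12×4 = 254

E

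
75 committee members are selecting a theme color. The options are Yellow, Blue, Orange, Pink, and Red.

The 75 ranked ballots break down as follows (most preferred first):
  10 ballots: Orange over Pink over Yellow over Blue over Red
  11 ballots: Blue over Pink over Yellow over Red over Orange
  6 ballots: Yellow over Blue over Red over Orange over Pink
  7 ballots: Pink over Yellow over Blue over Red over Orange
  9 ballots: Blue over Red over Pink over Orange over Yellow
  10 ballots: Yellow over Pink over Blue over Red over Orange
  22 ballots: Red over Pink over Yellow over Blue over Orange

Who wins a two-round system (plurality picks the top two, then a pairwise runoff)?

Blue

Round 1 first-place votes: Yellow 16, Blue 20, Orange 10, Pink 7, Red 22. Red and Blue advance.
Runoff: Red is ranked above Blue on 22 ballots, Blue above Red on 53.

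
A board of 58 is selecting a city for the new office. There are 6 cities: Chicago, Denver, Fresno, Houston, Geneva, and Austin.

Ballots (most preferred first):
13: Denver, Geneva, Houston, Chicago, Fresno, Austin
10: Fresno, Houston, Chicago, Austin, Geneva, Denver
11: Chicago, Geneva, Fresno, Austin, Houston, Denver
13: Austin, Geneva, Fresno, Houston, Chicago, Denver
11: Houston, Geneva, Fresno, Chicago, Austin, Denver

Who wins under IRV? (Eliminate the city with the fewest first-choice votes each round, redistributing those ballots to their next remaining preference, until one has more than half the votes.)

Houston

Round 1: Chicago 11, Denver 13, Fresno 10, Houston 11, Geneva 0, Austin 13. Geneva eliminated.
Round 2: Chicago 11, Denver 13, Fresno 10, Houston 11, Austin 13. Fresno eliminated.
Round 3: Chicago 11, Denver 13, Houston 21, Austin 13. Chicago eliminated.
Round 4: Denver 13, Houston 21, Austin 24. Denver eliminated.
Round 5: Houston 34, Austin 24. Houston has a majority (≥30).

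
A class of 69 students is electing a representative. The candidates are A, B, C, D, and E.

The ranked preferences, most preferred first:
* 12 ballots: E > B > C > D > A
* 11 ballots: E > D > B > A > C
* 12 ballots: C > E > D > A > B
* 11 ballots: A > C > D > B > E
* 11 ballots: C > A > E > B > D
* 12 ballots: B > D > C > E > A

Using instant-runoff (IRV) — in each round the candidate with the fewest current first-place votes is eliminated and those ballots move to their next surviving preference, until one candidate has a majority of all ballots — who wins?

Round 1: A 11, B 12, C 23, D 0, E 23. D eliminated.
Round 2: A 11, B 12, C 23, E 23. A eliminated.
Round 3: B 12, C 34, E 23. B eliminated.
Round 4: C 46, E 23. C has a majority (≥35).

C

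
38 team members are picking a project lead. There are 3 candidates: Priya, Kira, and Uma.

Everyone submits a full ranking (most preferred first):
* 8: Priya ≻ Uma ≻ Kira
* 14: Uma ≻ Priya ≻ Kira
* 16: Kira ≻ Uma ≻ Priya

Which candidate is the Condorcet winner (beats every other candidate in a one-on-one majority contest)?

Uma

Uma vs Priya: 30–8
Uma vs Kira: 22–16
Uma beats every other candidate.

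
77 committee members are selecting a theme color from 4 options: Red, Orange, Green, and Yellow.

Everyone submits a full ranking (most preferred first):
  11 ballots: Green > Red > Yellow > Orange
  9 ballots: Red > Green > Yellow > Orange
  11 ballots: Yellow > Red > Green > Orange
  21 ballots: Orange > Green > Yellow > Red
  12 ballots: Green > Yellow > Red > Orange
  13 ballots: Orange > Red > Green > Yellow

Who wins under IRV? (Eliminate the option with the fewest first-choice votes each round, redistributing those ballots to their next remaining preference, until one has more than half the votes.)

Round 1: Red 9, Orange 34, Green 23, Yellow 11. Red eliminated.
Round 2: Orange 34, Green 32, Yellow 11. Yellow eliminated.
Round 3: Orange 34, Green 43. Green has a majority (≥39).

Green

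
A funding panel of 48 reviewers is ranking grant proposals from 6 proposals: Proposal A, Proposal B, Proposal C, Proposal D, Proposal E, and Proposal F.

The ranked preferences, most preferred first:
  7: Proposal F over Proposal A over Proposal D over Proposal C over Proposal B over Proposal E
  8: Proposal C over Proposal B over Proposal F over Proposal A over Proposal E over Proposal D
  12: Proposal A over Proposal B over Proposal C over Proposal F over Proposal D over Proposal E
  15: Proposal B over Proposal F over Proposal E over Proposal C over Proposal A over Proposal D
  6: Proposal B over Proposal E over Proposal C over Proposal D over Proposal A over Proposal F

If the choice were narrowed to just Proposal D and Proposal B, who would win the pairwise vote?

Proposal D is ranked above Proposal B on 7 ballots; Proposal B above Proposal D on 41.

Proposal B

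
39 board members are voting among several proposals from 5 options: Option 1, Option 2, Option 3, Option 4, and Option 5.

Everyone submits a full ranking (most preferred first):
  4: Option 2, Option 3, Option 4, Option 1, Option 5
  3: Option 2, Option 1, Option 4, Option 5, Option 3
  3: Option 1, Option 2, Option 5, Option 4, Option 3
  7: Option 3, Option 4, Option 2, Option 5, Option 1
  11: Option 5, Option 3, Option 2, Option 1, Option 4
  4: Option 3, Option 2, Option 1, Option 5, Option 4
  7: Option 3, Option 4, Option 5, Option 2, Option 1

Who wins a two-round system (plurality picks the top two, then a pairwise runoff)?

Round 1 first-place votes: Option 1 3, Option 2 7, Option 3 18, Option 4 0, Option 5 11. Option 3 and Option 5 advance.
Runoff: Option 3 is ranked above Option 5 on 22 ballots, Option 5 above Option 3 on 17.

Option 3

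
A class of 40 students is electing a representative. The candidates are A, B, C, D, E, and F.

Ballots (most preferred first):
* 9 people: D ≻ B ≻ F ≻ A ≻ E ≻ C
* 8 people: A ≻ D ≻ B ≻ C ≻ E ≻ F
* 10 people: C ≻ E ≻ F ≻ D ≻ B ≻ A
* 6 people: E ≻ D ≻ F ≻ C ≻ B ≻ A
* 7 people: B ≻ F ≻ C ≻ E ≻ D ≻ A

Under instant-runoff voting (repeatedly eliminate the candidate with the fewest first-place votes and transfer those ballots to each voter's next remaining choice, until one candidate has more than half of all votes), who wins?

D

Round 1: A 8, B 7, C 10, D 9, E 6, F 0. F eliminated.
Round 2: A 8, B 7, C 10, D 9, E 6. E eliminated.
Round 3: A 8, B 7, C 10, D 15. B eliminated.
Round 4: A 8, C 17, D 15. A eliminated.
Round 5: C 17, D 23. D has a majority (≥21).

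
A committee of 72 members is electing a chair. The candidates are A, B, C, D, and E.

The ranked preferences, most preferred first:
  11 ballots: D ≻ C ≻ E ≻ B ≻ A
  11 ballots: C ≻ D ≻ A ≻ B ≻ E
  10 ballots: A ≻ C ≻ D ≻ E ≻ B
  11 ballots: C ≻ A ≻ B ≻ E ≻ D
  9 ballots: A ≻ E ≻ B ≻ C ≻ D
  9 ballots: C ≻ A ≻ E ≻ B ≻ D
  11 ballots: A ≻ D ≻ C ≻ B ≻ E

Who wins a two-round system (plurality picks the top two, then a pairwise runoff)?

Round 1 first-place votes: A 30, B 0, C 31, D 11, E 0. C and A advance.
Runoff: C is ranked above A on 42 ballots, A above C on 30.

C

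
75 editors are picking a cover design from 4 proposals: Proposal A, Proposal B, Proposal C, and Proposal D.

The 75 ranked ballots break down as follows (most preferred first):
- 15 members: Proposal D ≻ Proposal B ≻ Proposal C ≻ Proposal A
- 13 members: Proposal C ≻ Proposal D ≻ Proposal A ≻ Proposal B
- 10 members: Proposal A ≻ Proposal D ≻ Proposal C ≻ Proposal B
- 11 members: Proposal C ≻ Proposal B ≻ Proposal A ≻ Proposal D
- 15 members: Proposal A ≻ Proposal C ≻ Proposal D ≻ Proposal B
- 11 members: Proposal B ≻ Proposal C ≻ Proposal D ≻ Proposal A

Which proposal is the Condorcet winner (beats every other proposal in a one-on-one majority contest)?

Proposal C vs Proposal A: 50–25
Proposal C vs Proposal B: 49–26
Proposal C vs Proposal D: 50–25
Proposal C beats every other proposal.

Proposal C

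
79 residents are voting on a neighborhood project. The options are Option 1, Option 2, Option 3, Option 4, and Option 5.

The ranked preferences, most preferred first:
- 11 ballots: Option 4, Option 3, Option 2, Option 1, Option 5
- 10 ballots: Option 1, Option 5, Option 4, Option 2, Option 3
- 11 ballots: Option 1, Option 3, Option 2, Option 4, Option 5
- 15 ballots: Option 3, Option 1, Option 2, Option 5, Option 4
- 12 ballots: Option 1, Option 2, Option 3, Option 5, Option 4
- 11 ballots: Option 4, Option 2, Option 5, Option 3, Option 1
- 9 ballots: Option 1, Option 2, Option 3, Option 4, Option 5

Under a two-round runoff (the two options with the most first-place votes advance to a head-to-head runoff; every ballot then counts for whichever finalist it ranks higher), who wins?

Option 1

Round 1 first-place votes: Option 1 42, Option 2 0, Option 3 15, Option 4 22, Option 5 0. Option 1 and Option 4 advance.
Runoff: Option 1 is ranked above Option 4 on 57 ballots, Option 4 above Option 1 on 22.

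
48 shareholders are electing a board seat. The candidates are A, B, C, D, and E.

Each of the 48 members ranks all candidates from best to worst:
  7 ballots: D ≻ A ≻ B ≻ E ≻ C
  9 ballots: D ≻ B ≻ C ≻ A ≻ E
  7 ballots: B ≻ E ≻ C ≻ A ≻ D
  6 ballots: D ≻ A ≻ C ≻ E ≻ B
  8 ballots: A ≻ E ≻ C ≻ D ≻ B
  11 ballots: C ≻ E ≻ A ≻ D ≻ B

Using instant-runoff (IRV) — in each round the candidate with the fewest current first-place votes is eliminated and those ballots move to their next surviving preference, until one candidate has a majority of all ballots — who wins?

C

Round 1: A 8, B 7, C 11, D 22, E 0. E eliminated.
Round 2: A 8, B 7, C 11, D 22. B eliminated.
Round 3: A 8, C 18, D 22. A eliminated.
Round 4: C 26, D 22. C has a majority (≥25).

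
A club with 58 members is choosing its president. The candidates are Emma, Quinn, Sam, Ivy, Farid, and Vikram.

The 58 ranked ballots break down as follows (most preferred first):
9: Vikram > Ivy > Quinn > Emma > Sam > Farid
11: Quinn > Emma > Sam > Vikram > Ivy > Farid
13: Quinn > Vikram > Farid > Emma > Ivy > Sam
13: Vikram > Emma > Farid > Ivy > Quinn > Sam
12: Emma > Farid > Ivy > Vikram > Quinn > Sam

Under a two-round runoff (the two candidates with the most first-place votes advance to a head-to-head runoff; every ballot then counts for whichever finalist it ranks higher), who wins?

Vikram

Round 1 first-place votes: Emma 12, Quinn 24, Sam 0, Ivy 0, Farid 0, Vikram 22. Quinn and Vikram advance.
Runoff: Quinn is ranked above Vikram on 24 ballots, Vikram above Quinn on 34.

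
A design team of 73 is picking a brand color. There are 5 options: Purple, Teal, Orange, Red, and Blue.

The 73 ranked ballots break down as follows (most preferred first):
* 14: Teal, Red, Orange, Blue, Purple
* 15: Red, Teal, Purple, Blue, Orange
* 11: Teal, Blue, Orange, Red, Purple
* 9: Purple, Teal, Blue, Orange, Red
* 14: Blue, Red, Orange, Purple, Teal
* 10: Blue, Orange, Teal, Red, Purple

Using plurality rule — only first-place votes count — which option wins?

Teal

First-place votes: Purple 9, Teal 25, Orange 0, Red 15, Blue 24.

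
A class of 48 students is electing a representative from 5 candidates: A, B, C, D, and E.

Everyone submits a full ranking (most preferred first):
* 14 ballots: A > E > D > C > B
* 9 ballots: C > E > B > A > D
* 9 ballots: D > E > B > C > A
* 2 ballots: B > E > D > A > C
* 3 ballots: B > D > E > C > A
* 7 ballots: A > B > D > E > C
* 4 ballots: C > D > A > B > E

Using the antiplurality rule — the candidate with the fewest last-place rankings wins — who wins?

Last-place votes: A 12, B 14, C 9, D 9, E 4.

E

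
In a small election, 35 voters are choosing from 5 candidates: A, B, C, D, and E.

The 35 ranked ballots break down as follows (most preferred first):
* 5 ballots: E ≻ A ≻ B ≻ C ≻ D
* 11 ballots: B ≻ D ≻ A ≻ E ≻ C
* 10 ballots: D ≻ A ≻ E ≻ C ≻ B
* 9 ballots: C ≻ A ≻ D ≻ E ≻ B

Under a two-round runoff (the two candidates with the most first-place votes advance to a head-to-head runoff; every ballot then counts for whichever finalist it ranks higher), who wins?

D

Round 1 first-place votes: A 0, B 11, C 9, D 10, E 5. B and D advance.
Runoff: B is ranked above D on 16 ballots, D above B on 19.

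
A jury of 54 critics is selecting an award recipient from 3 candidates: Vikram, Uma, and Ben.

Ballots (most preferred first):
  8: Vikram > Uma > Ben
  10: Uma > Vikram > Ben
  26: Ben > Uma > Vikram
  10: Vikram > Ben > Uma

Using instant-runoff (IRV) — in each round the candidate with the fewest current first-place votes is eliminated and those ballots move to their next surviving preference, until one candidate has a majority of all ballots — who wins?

Vikram

Round 1: Vikram 18, Uma 10, Ben 26. Uma eliminated.
Round 2: Vikram 28, Ben 26. Vikram has a majority (≥28).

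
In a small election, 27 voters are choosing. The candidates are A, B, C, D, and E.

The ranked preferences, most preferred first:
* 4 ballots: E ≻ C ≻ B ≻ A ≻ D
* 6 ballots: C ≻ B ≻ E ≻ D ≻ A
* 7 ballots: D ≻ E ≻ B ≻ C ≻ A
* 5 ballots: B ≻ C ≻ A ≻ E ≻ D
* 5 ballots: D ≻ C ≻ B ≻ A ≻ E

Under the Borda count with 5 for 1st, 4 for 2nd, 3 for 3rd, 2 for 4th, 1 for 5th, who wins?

A: 4×2 + 6×1 + 7×1 + 5×3 + 5×2 = 46
B: 4×3 + 6×4 + 7×3 + 5×5 + 5×3 = 97
C: 4×4 + 6×5 + 7×2 + 5×4 + 5×4 = 100
D: 4×1 + 6×2 + 7×5 + 5×1 + 5×5 = 81
E: 4×5 + 6×3 + 7×4 + 5×2 + 5×1 = 81

C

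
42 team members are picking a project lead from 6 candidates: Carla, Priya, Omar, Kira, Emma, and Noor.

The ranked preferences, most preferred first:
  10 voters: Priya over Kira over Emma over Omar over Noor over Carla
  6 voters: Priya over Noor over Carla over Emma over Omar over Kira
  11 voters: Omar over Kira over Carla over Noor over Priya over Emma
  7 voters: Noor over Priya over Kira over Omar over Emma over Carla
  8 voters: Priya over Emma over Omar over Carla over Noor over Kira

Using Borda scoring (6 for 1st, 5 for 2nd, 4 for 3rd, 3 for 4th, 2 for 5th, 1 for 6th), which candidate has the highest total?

Carla: 10×1 + 6×4 + 11×4 + 7×1 + 8×3 = 109
Priya: 10×6 + 6×6 + 11×2 + 7×5 + 8×6 = 201
Omar: 10×3 + 6×2 + 11×6 + 7×3 + 8×4 = 161
Kira: 10×5 + 6×1 + 11×5 + 7×4 + 8×1 = 147
Emma: 10×4 + 6×3 + 11×1 + 7×2 + 8×5 = 123
Noor: 10×2 + 6×5 + 11×3 + 7×6 + 8×2 = 141

Priya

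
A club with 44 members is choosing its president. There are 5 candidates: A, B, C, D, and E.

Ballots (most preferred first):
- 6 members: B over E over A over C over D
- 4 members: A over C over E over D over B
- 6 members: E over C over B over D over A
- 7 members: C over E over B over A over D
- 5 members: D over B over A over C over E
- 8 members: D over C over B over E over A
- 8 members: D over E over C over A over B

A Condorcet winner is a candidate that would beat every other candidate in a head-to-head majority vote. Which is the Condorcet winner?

C

C vs A: 29–15
C vs B: 33–11
C vs D: 23–21
C vs E: 24–20
C beats every other candidate.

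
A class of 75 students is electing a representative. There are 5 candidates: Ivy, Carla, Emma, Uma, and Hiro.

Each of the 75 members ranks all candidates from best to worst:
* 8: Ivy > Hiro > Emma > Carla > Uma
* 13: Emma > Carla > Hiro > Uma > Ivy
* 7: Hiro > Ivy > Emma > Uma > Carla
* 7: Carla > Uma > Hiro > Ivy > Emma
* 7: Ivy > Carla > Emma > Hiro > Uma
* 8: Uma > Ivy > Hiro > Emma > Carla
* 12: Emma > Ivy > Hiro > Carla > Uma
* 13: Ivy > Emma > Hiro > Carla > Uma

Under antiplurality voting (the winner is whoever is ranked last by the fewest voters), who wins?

Last-place votes: Ivy 13, Carla 15, Emma 7, Uma 40, Hiro 0.

Hiro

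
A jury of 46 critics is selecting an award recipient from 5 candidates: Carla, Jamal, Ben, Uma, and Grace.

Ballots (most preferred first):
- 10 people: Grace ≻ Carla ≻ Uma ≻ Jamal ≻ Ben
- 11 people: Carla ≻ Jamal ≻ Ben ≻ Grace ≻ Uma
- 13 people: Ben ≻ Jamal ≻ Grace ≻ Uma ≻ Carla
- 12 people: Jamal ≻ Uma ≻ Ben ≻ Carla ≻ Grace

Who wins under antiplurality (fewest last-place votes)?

Last-place votes: Carla 13, Jamal 0, Ben 10, Uma 11, Grace 12.

Jamal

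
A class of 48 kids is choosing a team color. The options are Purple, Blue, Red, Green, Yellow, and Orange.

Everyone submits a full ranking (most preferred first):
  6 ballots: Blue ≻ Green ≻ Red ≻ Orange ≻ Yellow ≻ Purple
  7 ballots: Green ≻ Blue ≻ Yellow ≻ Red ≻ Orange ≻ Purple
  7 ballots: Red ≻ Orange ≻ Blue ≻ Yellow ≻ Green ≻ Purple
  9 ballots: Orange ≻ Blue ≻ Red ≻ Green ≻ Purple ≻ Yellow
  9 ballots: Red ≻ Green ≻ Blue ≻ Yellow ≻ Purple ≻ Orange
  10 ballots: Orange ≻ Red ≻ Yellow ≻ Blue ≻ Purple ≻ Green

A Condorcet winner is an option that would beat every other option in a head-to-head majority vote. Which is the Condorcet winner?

Red

Red vs Purple: 48–0
Red vs Blue: 26–22
Red vs Green: 35–13
Red vs Yellow: 41–7
Red vs Orange: 29–19
Red beats every other option.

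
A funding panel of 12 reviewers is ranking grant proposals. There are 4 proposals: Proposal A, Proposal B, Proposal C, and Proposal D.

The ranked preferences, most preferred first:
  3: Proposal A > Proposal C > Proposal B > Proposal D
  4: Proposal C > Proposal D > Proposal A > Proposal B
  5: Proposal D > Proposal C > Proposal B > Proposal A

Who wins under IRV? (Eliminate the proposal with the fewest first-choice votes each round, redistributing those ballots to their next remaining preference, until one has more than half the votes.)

Round 1: Proposal A 3, Proposal B 0, Proposal C 4, Proposal D 5. Proposal B eliminated.
Round 2: Proposal A 3, Proposal C 4, Proposal D 5. Proposal A eliminated.
Round 3: Proposal C 7, Proposal D 5. Proposal C has a majority (≥7).

Proposal C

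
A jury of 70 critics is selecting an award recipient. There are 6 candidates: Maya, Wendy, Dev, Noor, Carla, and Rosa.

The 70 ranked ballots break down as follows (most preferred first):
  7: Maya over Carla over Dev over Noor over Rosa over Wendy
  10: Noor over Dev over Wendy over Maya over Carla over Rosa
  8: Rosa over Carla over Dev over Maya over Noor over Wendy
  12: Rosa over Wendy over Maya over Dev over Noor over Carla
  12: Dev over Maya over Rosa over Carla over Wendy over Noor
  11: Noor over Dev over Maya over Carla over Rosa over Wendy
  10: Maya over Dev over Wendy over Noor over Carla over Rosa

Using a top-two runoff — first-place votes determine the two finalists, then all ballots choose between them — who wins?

Noor

Round 1 first-place votes: Maya 17, Wendy 0, Dev 12, Noor 21, Carla 0, Rosa 20. Noor and Rosa advance.
Runoff: Noor is ranked above Rosa on 38 ballots, Rosa above Noor on 32.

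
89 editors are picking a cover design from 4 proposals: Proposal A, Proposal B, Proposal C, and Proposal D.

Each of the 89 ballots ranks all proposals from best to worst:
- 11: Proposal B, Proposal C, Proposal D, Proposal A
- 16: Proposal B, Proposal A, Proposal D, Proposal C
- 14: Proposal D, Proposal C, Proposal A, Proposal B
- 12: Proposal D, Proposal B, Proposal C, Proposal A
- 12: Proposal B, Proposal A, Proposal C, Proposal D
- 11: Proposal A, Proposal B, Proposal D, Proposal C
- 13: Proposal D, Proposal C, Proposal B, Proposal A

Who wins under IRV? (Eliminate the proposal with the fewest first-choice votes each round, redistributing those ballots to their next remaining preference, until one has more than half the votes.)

Round 1: Proposal A 11, Proposal B 39, Proposal C 0, Proposal D 39. Proposal C eliminated.
Round 2: Proposal A 11, Proposal B 39, Proposal D 39. Proposal A eliminated.
Round 3: Proposal B 50, Proposal D 39. Proposal B has a majority (≥45).

Proposal B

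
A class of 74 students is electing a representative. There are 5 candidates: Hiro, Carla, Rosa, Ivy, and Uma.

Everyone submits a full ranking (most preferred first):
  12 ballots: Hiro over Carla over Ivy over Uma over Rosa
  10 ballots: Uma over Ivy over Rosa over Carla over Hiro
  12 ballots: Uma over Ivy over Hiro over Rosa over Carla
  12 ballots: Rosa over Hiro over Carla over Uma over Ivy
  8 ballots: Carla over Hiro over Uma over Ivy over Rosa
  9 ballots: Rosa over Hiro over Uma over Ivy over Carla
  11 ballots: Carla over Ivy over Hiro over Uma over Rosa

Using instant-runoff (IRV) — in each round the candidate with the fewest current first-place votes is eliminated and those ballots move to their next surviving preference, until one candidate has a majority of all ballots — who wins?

Round 1: Hiro 12, Carla 19, Rosa 21, Ivy 0, Uma 22. Ivy eliminated.
Round 2: Hiro 12, Carla 19, Rosa 21, Uma 22. Hiro eliminated.
Round 3: Carla 31, Rosa 21, Uma 22. Rosa eliminated.
Round 4: Carla 43, Uma 31. Carla has a majority (≥38).

Carla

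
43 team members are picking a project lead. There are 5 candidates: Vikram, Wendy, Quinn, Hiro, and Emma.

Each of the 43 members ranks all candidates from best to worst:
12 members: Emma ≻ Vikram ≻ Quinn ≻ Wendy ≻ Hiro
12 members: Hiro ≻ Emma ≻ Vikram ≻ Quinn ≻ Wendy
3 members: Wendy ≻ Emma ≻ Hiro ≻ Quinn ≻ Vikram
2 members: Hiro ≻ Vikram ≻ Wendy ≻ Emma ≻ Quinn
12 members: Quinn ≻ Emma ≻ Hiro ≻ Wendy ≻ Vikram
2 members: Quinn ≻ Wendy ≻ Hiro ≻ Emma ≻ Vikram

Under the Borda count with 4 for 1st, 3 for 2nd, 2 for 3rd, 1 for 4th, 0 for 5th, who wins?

Vikram: 12×3 + 12×2 + 3×0 + 2×3 + 12×0 + 2×0 = 66
Wendy: 12×1 + 12×0 + 3×4 + 2×2 + 12×1 + 2×3 = 46
Quinn: 12×2 + 12×1 + 3×1 + 2×0 + 12×4 + 2×4 = 95
Hiro: 12×0 + 12×4 + 3×2 + 2×4 + 12×2 + 2×2 = 90
Emma: 12×4 + 12×3 + 3×3 + 2×1 + 12×3 + 2×1 = 133

Emma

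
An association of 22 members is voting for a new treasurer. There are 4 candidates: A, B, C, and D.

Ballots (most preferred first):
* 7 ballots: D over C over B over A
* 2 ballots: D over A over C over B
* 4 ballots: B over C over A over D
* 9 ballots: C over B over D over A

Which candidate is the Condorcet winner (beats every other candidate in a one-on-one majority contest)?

C

C vs A: 20–2
C vs B: 18–4
C vs D: 13–9
C beats every other candidate.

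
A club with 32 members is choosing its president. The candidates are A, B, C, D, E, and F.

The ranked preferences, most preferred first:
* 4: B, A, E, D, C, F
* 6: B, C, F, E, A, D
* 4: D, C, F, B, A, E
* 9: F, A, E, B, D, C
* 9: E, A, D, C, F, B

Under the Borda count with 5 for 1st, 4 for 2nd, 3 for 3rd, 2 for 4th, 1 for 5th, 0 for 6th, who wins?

A: 4×4 + 6×1 + 4×1 + 9×4 + 9×4 = 98
B: 4×5 + 6×5 + 4×2 + 9×2 + 9×0 = 76
C: 4×1 + 6×4 + 4×4 + 9×0 + 9×2 = 62
D: 4×2 + 6×0 + 4×5 + 9×1 + 9×3 = 64
E: 4×3 + 6×2 + 4×0 + 9×3 + 9×5 = 96
F: 4×0 + 6×3 + 4×3 + 9×5 + 9×1 = 84

A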